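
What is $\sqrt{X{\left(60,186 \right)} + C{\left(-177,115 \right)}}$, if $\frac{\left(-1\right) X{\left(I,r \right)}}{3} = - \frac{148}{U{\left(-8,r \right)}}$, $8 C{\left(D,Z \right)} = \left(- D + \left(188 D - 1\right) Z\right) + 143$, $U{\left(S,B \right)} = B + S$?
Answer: $\frac{i \sqrt{60619651342}}{356} \approx 691.6 i$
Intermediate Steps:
$C{\left(D,Z \right)} = \frac{143}{8} - \frac{D}{8} + \frac{Z \left(-1 + 188 D\right)}{8}$ ($C{\left(D,Z \right)} = \frac{\left(- D + \left(188 D - 1\right) Z\right) + 143}{8} = \frac{\left(- D + \left(-1 + 188 D\right) Z\right) + 143}{8} = \frac{\left(- D + Z \left(-1 + 188 D\right)\right) + 143}{8} = \frac{143 - D + Z \left(-1 + 188 D\right)}{8} = \frac{143}{8} - \frac{D}{8} + \frac{Z \left(-1 + 188 D\right)}{8}$)
$X{\left(I,r \right)} = \frac{444}{-8 + r}$ ($X{\left(I,r \right)} = - 3 \left(- \frac{148}{r - 8}\right) = - 3 \left(- \frac{148}{-8 + r}\right) = \frac{444}{-8 + r}$)
$\sqrt{X{\left(60,186 \right)} + C{\left(-177,115 \right)}} = \sqrt{\frac{444}{-8 + 186} + \left(\frac{143}{8} - - \frac{177}{8} - \frac{115}{8} + \frac{47}{2} \left(-177\right) 115\right)} = \sqrt{\frac{444}{178} + \left(\frac{143}{8} + \frac{177}{8} - \frac{115}{8} - \frac{956685}{2}\right)} = \sqrt{444 \cdot \frac{1}{178} - \frac{3826535}{8}} = \sqrt{\frac{222}{89} - \frac{3826535}{8}} = \sqrt{- \frac{340559839}{712}} = \frac{i \sqrt{60619651342}}{356}$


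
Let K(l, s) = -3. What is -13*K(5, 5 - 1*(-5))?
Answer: 39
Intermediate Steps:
-13*K(5, 5 - 1*(-5)) = -13*(-3) = 39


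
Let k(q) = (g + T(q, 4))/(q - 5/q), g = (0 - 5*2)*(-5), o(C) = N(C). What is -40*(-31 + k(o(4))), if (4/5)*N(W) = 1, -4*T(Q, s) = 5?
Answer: 21440/11 ≈ 1949.1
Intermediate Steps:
T(Q, s) = -5/4 (T(Q, s) = -1/4*5 = -5/4)
N(W) = 5/4 (N(W) = (5/4)*1 = 5/4)
o(C) = 5/4
g = 50 (g = (0 - 10)*(-5) = -10*(-5) = 50)
k(q) = 195/(4*(q - 5/q)) (k(q) = (50 - 5/4)/(q - 5/q) = 195/(4*(q - 5/q)))
-40*(-31 + k(o(4))) = -40*(-31 + (195/4)*(5/4)/(-5 + (5/4)**2)) = -40*(-31 + (195/4)*(5/4)/(-5 + 25/16)) = -40*(-31 + (195/4)*(5/4)/(-55/16)) = -40*(-31 + (195/4)*(5/4)*(-16/55)) = -40*(-31 - 195/11) = -40*(-536/11) = 21440/11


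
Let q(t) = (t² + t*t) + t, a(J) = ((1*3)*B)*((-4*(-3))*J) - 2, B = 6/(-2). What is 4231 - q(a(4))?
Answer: -372047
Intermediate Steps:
B = -3 (B = 6*(-½) = -3)
a(J) = -2 - 108*J (a(J) = ((1*3)*(-3))*((-4*(-3))*J) - 2 = (3*(-3))*(12*J) - 2 = -108*J - 2 = -2 - 108*J)
q(t) = t + 2*t² (q(t) = (t² + t²) + t = 2*t² + t = t + 2*t²)
4231 - q(a(4)) = 4231 - (-2 - 108*4)*(1 + 2*(-2 - 108*4)) = 4231 - (-2 - 432)*(1 + 2*(-2 - 432)) = 4231 - (-434)*(1 + 2*(-434)) = 4231 - (-434)*(1 - 868) = 4231 - (-434)*(-867) = 4231 - 1*376278 = 4231 - 376278 = -372047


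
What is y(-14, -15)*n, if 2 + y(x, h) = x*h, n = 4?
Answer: 832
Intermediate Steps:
y(x, h) = -2 + h*x (y(x, h) = -2 + x*h = -2 + h*x)
y(-14, -15)*n = (-2 - 15*(-14))*4 = (-2 + 210)*4 = 208*4 = 832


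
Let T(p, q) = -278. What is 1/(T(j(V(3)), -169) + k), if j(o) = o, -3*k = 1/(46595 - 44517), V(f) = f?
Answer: -6234/1733053 ≈ -0.0035971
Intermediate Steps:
k = -1/6234 (k = -1/(3*(46595 - 44517)) = -⅓/2078 = -⅓*1/2078 = -1/6234 ≈ -0.00016041)
1/(T(j(V(3)), -169) + k) = 1/(-278 - 1/6234) = 1/(-1733053/6234) = -6234/1733053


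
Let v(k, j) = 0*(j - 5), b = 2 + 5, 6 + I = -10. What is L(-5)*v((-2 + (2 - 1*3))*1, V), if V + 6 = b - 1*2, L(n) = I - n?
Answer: 0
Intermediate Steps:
I = -16 (I = -6 - 10 = -16)
L(n) = -16 - n
b = 7
V = -1 (V = -6 + (7 - 1*2) = -6 + (7 - 2) = -6 + 5 = -1)
v(k, j) = 0 (v(k, j) = 0*(-5 + j) = 0)
L(-5)*v((-2 + (2 - 1*3))*1, V) = (-16 - 1*(-5))*0 = (-16 + 5)*0 = -11*0 = 0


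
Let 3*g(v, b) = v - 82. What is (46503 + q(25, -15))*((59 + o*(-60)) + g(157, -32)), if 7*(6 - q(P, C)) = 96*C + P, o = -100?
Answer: 1989334152/7 ≈ 2.8419e+8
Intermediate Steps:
q(P, C) = 6 - 96*C/7 - P/7 (q(P, C) = 6 - (96*C + P)/7 = 6 - (P + 96*C)/7 = 6 + (-96*C/7 - P/7) = 6 - 96*C/7 - P/7)
g(v, b) = -82/3 + v/3 (g(v, b) = (v - 82)/3 = (-82 + v)/3 = -82/3 + v/3)
(46503 + q(25, -15))*((59 + o*(-60)) + g(157, -32)) = (46503 + (6 - 96/7*(-15) - ⅐*25))*((59 - 100*(-60)) + (-82/3 + (⅓)*157)) = (46503 + (6 + 1440/7 - 25/7))*((59 + 6000) + (-82/3 + 157/3)) = (46503 + 1457/7)*(6059 + 25) = (326978/7)*6084 = 1989334152/7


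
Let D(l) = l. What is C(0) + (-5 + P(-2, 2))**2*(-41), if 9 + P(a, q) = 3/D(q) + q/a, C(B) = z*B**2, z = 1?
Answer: -29889/4 ≈ -7472.3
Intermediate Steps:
C(B) = B**2 (C(B) = 1*B**2 = B**2)
P(a, q) = -9 + 3/q + q/a (P(a, q) = -9 + (3/q + q/a) = -9 + 3/q + q/a)
C(0) + (-5 + P(-2, 2))**2*(-41) = 0**2 + (-5 + (-9 + 3/2 + 2/(-2)))**2*(-41) = 0 + (-5 + (-9 + 3*(1/2) + 2*(-1/2)))**2*(-41) = 0 + (-5 + (-9 + 3/2 - 1))**2*(-41) = 0 + (-5 - 17/2)**2*(-41) = 0 + (-27/2)**2*(-41) = 0 + (729/4)*(-41) = 0 - 29889/4 = -29889/4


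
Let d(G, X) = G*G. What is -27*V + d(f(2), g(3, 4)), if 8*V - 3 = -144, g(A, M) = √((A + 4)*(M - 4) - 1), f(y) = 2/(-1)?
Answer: 3839/8 ≈ 479.88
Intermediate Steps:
f(y) = -2 (f(y) = 2*(-1) = -2)
g(A, M) = √(-1 + (-4 + M)*(4 + A)) (g(A, M) = √((4 + A)*(-4 + M) - 1) = √((-4 + M)*(4 + A) - 1) = √(-1 + (-4 + M)*(4 + A)))
d(G, X) = G²
V = -141/8 (V = 3/8 + (⅛)*(-144) = 3/8 - 18 = -141/8 ≈ -17.625)
-27*V + d(f(2), g(3, 4)) = -27*(-141/8) + (-2)² = 3807/8 + 4 = 3839/8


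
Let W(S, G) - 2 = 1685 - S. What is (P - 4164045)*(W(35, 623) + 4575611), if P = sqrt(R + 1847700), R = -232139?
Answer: -19059929108835 + 132740627*sqrt(1921) ≈ -1.9054e+13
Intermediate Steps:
W(S, G) = 1687 - S (W(S, G) = 2 + (1685 - S) = 1687 - S)
P = 29*sqrt(1921) (P = sqrt(-232139 + 1847700) = sqrt(1615561) = 29*sqrt(1921) ≈ 1271.0)
(P - 4164045)*(W(35, 623) + 4575611) = (29*sqrt(1921) - 4164045)*((1687 - 1*35) + 4575611) = (-4164045 + 29*sqrt(1921))*((1687 - 35) + 4575611) = (-4164045 + 29*sqrt(1921))*(1652 + 4575611) = (-4164045 + 29*sqrt(1921))*4577263 = -19059929108835 + 132740627*sqrt(1921)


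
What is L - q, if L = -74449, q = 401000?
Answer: -475449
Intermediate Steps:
L - q = -74449 - 1*401000 = -74449 - 401000 = -475449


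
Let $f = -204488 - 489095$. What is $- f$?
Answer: $693583$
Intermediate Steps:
$f = -693583$ ($f = -204488 - 489095 = -693583$)
$- f = \left(-1\right) \left(-693583\right) = 693583$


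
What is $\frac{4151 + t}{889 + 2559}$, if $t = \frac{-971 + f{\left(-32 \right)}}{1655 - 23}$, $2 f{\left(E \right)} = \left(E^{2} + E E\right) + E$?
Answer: $\frac{6774469}{5627136} \approx 1.2039$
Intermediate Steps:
$f{\left(E \right)} = E^{2} + \frac{E}{2}$ ($f{\left(E \right)} = \frac{\left(E^{2} + E E\right) + E}{2} = \frac{\left(E^{2} + E^{2}\right) + E}{2} = \frac{2 E^{2} + E}{2} = \frac{E + 2 E^{2}}{2} = E^{2} + \frac{E}{2}$)
$t = \frac{37}{1632}$ ($t = \frac{-971 - 32 \left(\frac{1}{2} - 32\right)}{1655 - 23} = \frac{-971 - -1008}{1632} = \left(-971 + 1008\right) \frac{1}{1632} = 37 \cdot \frac{1}{1632} = \frac{37}{1632} \approx 0.022672$)
$\frac{4151 + t}{889 + 2559} = \frac{4151 + \frac{37}{1632}}{889 + 2559} = \frac{6774469}{1632 \cdot 3448} = \frac{6774469}{1632} \cdot \frac{1}{3448} = \frac{6774469}{5627136}$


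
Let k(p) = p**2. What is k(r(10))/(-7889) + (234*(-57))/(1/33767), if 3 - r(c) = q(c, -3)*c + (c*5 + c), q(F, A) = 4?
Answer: -3553081326103/7889 ≈ -4.5038e+8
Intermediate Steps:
r(c) = 3 - 10*c (r(c) = 3 - (4*c + (c*5 + c)) = 3 - (4*c + (5*c + c)) = 3 - (4*c + 6*c) = 3 - 10*c)
k(r(10))/(-7889) + (234*(-57))/(1/33767) = (3 - 10*10)**2/(-7889) + (234*(-57))/(1/33767) = (3 - 100)**2*(-1/7889) - 13338/1/33767 = (-97)**2*(-1/7889) - 13338*33767 = 9409*(-1/7889) - 450384246 = -9409/7889 - 450384246 = -3553081326103/7889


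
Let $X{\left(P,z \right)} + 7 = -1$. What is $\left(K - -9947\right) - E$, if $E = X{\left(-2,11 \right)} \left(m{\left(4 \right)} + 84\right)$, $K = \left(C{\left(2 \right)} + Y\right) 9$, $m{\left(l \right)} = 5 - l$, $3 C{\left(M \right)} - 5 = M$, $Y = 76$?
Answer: $11332$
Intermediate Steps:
$C{\left(M \right)} = \frac{5}{3} + \frac{M}{3}$
$X{\left(P,z \right)} = -8$ ($X{\left(P,z \right)} = -7 - 1 = -8$)
$K = 705$ ($K = \left(\left(\frac{5}{3} + \frac{1}{3} \cdot 2\right) + 76\right) 9 = \left(\left(\frac{5}{3} + \frac{2}{3}\right) + 76\right) 9 = \left(\frac{7}{3} + 76\right) 9 = \frac{235}{3} \cdot 9 = 705$)
$E = -680$ ($E = - 8 \left(\left(5 - 4\right) + 84\right) = - 8 \left(1 + 84\right) = \left(-8\right) 85 = -680$)
$\left(K - -9947\right) - E = \left(705 - -9947\right) - -680 = \left(705 + 9947\right) + 680 = 10652 + 680 = 11332$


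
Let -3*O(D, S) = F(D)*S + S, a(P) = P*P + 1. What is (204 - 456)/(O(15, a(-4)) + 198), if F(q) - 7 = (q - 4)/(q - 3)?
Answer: -9072/5309 ≈ -1.7088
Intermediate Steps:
F(q) = 7 + (-4 + q)/(-3 + q) (F(q) = 7 + (q - 4)/(q - 3) = 7 + (-4 + q)/(-3 + q))
a(P) = 1 + P² (a(P) = P² + 1 = 1 + P²)
O(D, S) = -S/3 - S*(-25 + 8*D)/(3*(-3 + D)) (O(D, S) = -(((-25 + 8*D)/(-3 + D))*S + S)/3 = -(S*(-25 + 8*D)/(-3 + D) + S)/3 = -(S + S*(-25 + 8*D)/(-3 + D))/3 = -S/3 - S*(-25 + 8*D)/(3*(-3 + D)))
(204 - 456)/(O(15, a(-4)) + 198) = (204 - 456)/((1 + (-4)²)*(28 - 9*15)/(3*(-3 + 15)) + 198) = -252/((⅓)*(1 + 16)*(28 - 135)/12 + 198) = -252/((⅓)*17*(1/12)*(-107) + 198) = -252/(-1819/36 + 198) = -252/5309/36 = -252*36/5309 = -9072/5309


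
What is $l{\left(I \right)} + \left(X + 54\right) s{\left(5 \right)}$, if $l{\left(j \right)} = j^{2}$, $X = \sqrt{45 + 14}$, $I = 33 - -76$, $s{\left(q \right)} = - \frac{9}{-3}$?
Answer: $12043 + 3 \sqrt{59} \approx 12066.0$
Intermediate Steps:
$s{\left(q \right)} = 3$ ($s{\left(q \right)} = \left(-9\right) \left(- \frac{1}{3}\right) = 3$)
$I = 109$ ($I = 33 + 76 = 109$)
$X = \sqrt{59} \approx 7.6811$
$l{\left(I \right)} + \left(X + 54\right) s{\left(5 \right)} = 109^{2} + \left(\sqrt{59} + 54\right) 3 = 11881 + \left(54 + \sqrt{59}\right) 3 = 11881 + \left(162 + 3 \sqrt{59}\right) = 12043 + 3 \sqrt{59}$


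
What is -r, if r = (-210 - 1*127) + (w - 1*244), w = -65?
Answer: 646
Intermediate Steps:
r = -646 (r = (-210 - 1*127) + (-65 - 1*244) = (-210 - 127) + (-65 - 244) = -337 - 309 = -646)
-r = -1*(-646) = 646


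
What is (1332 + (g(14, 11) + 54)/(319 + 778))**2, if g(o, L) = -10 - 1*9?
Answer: 2135219415121/1203409 ≈ 1.7743e+6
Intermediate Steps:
g(o, L) = -19 (g(o, L) = -10 - 9 = -19)
(1332 + (g(14, 11) + 54)/(319 + 778))**2 = (1332 + (-19 + 54)/(319 + 778))**2 = (1332 + 35/1097)**2 = (1461239/1097)**2 = 2135219415121/1203409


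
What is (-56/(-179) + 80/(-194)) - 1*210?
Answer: -3647958/17363 ≈ -210.10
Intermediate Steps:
(-56/(-179) + 80/(-194)) - 1*210 = (-56*(-1/179) + 80*(-1/194)) - 210 = (56/179 - 40/97) - 210 = -1728/17363 - 210 = -3647958/17363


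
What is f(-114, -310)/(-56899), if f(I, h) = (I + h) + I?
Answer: 538/56899 ≈ 0.0094554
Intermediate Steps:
f(I, h) = h + 2*I
f(-114, -310)/(-56899) = (-310 + 2*(-114))/(-56899) = (-310 - 228)*(-1/56899) = -538*(-1/56899) = 538/56899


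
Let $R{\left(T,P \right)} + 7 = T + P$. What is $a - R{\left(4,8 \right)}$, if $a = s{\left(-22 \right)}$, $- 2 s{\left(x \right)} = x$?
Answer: $6$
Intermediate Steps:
$R{\left(T,P \right)} = -7 + P + T$ ($R{\left(T,P \right)} = -7 + \left(T + P\right) = -7 + \left(P + T\right) = -7 + P + T$)
$s{\left(x \right)} = - \frac{x}{2}$
$a = 11$ ($a = \left(- \frac{1}{2}\right) \left(-22\right) = 11$)
$a - R{\left(4,8 \right)} = 11 - \left(-7 + 8 + 4\right) = 11 - 5 = 6$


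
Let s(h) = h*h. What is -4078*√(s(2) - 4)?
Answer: 0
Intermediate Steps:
s(h) = h²
-4078*√(s(2) - 4) = -4078*√(2² - 4) = -4078*√(4 - 4) = -4078*√0 = -4078*0 = 0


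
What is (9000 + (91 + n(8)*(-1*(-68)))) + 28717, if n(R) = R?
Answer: 38352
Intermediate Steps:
(9000 + (91 + n(8)*(-1*(-68)))) + 28717 = (9000 + (91 + 8*(-1*(-68)))) + 28717 = (9000 + (91 + 8*68)) + 28717 = (9000 + (91 + 544)) + 28717 = (9000 + 635) + 28717 = 9635 + 28717 = 38352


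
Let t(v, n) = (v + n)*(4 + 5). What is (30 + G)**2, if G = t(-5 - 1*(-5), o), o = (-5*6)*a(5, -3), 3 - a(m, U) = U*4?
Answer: 16160400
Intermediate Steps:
a(m, U) = 3 - 4*U (a(m, U) = 3 - U*4 = 3 - 4*U)
o = -450 (o = (-5*6)*(3 - 4*(-3)) = -30*(3 + 12) = -30*15 = -450)
t(v, n) = 9*n + 9*v (t(v, n) = (n + v)*9 = 9*n + 9*v)
G = -4050 (G = 9*(-450) + 9*(-5 - 1*(-5)) = -4050 + 9*(-5 + 5) = -4050 + 9*0 = -4050 + 0 = -4050)
(30 + G)**2 = (30 - 4050)**2 = (-4020)**2 = 16160400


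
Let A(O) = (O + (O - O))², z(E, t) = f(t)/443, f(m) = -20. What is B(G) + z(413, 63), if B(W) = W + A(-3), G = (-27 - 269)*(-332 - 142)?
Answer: 62158639/443 ≈ 1.4031e+5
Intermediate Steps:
G = 140304 (G = -296*(-474) = 140304)
z(E, t) = -20/443
A(O) = O² (A(O) = (O + 0)² = O²)
B(W) = 9 + W (B(W) = W + (-3)² = W + 9 = 9 + W)
B(G) + z(413, 63) = (9 + 140304) - 20/443 = 140313 - 20/443 = 62158639/443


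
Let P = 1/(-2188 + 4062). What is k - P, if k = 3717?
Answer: 6965657/1874 ≈ 3717.0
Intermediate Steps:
P = 1/1874 ≈ 0.00053362
k - P = 3717 - 1*1/1874 = 3717 - 1/1874 = 6965657/1874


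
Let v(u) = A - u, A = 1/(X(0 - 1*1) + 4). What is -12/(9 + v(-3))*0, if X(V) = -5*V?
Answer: 0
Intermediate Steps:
A = ⅑ (A = 1/(-5*(0 - 1*1) + 4) = 1/(-5*(0 - 1) + 4) = 1/(-5*(-1) + 4) = 1/(5 + 4) = 1/9 = ⅑ ≈ 0.11111)
v(u) = ⅑ - u
-12/(9 + v(-3))*0 = -12/(9 + (⅑ - 1*(-3)))*0 = -12/(9 + (⅑ + 3))*0 = -12/(9 + 28/9)*0 = -12/109/9*0 = -12*9/109*0 = -108/109*0 = 0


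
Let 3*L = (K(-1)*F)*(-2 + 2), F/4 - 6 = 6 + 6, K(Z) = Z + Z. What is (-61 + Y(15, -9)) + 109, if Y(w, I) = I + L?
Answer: 39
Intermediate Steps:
K(Z) = 2*Z
F = 72 (F = 24 + 4*(6 + 6) = 24 + 4*12 = 24 + 48 = 72)
L = 0 (L = (((2*(-1))*72)*(-2 + 2))/3 = (-2*72*0)/3 = (-144*0)/3 = (⅓)*0 = 0)
Y(w, I) = I (Y(w, I) = I + 0 = I)
(-61 + Y(15, -9)) + 109 = (-61 - 9) + 109 = -70 + 109 = 39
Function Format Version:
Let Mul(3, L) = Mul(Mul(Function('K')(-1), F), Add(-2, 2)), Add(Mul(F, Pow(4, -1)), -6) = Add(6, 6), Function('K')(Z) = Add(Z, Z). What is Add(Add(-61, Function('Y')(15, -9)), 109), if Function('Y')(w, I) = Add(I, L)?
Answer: 39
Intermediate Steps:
Function('K')(Z) = Mul(2, Z)
F = 72 (F = Add(24, Mul(4, Add(6, 6))) = Add(24, Mul(4, 12)) = Add(24, 48) = 72)
L = 0 (L = Mul(Rational(1, 3), Mul(Mul(Mul(2, -1), 72), Add(-2, 2))) = Mul(Rational(1, 3), Mul(Mul(-2, 72), 0)) = Mul(Rational(1, 3), Mul(-144, 0)) = Mul(Rational(1, 3), 0) = 0)
Function('Y')(w, I) = I (Function('Y')(w, I) = Add(I, 0) = I)
Add(Add(-61, Function('Y')(15, -9)), 109) = Add(Add(-61, -9), 109) = Add(-70, 109) = 39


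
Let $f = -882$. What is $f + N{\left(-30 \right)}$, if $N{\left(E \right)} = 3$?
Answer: $-879$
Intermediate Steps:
$f + N{\left(-30 \right)} = -882 + 3 = -879$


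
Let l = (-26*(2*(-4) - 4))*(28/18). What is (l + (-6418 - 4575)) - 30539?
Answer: -123140/3 ≈ -41047.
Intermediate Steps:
l = 1456/3 (l = (-26*(-8 - 4))*(28*(1/18)) = -26*(-12)*(14/9) = 312*(14/9) = 1456/3 ≈ 485.33)
(l + (-6418 - 4575)) - 30539 = (1456/3 + (-6418 - 4575)) - 30539 = (1456/3 - 10993) - 30539 = -31523/3 - 30539 = -123140/3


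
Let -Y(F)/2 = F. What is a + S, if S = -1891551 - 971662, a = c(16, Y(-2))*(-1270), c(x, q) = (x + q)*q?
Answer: -2964813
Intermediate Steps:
Y(F) = -2*F
c(x, q) = q*(q + x) (c(x, q) = (q + x)*q = q*(q + x))
a = -101600 (a = ((-2*(-2))*(-2*(-2) + 16))*(-1270) = (4*(4 + 16))*(-1270) = (4*20)*(-1270) = 80*(-1270) = -101600)
S = -2863213
a + S = -101600 - 2863213 = -2964813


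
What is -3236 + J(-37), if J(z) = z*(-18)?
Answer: -2570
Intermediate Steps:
J(z) = -18*z
-3236 + J(-37) = -3236 - 18*(-37) = -3236 + 666 = -2570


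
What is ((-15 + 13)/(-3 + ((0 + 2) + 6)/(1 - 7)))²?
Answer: 36/169 ≈ 0.21302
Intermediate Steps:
((-15 + 13)/(-3 + ((0 + 2) + 6)/(1 - 7)))² = (-2/(-3 + (2 + 6)/(-6)))² = (-2/(-3 + 8*(-⅙)))² = (-2/(-3 - 4/3))² = (-2/(-13/3))² = (-2*(-3/13))² = (6/13)² = 36/169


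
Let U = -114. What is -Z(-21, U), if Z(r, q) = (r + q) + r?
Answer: 156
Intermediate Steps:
Z(r, q) = q + 2*r (Z(r, q) = (q + r) + r = q + 2*r)
-Z(-21, U) = -(-114 + 2*(-21)) = -(-114 - 42) = -1*(-156) = 156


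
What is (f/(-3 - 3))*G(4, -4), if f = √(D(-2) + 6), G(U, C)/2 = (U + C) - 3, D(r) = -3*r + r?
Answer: √10 ≈ 3.1623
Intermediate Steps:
D(r) = -2*r
G(U, C) = -6 + 2*C + 2*U (G(U, C) = 2*((U + C) - 3) = 2*((C + U) - 3) = 2*(-3 + C + U) = -6 + 2*C + 2*U)
f = √10 (f = √(-2*(-2) + 6) = √(4 + 6) = √10 ≈ 3.1623)
(f/(-3 - 3))*G(4, -4) = (√10/(-3 - 3))*(-6 + 2*(-4) + 2*4) = (√10/(-6))*(-6 - 8 + 8) = -√10/6*(-6) = √10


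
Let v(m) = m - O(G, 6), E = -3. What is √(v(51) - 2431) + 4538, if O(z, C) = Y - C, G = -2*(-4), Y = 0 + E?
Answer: 4538 + I*√2371 ≈ 4538.0 + 48.693*I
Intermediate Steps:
Y = -3 (Y = 0 - 3 = -3)
G = 8
O(z, C) = -3 - C
v(m) = 9 + m (v(m) = m - (-3 - 1*6) = m - (-3 - 6) = m - 1*(-9) = m + 9 = 9 + m)
√(v(51) - 2431) + 4538 = √((9 + 51) - 2431) + 4538 = √(60 - 2431) + 4538 = √(-2371) + 4538 = I*√2371 + 4538 = 4538 + I*√2371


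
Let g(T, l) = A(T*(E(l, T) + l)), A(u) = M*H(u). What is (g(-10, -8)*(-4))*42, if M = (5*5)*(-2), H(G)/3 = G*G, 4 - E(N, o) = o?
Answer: 90720000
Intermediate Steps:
E(N, o) = 4 - o
H(G) = 3*G² (H(G) = 3*(G*G) = 3*G²)
M = -50 (M = 25*(-2) = -50)
A(u) = -150*u²
g(T, l) = -150*T²*(4 + l - T)² (g(T, l) = -150*T²*((4 - T) + l)² = -150*T²*(4 + l - T)²)
(g(-10, -8)*(-4))*42 = (-150*(-10)²*(4 - 8 - 1*(-10))²*(-4))*42 = (-150*100*(4 - 8 + 10)²*(-4))*42 = (-150*100*6²*(-4))*42 = (-150*100*36*(-4))*42 = -540000*(-4)*42 = 2160000*42 = 90720000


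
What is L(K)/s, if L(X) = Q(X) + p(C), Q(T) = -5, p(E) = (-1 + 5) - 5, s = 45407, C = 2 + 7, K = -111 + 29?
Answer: -6/45407 ≈ -0.00013214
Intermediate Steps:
K = -82
C = 9
p(E) = -1 (p(E) = 4 - 5 = -1)
L(X) = -6 (L(X) = -5 - 1 = -6)
L(K)/s = -6/45407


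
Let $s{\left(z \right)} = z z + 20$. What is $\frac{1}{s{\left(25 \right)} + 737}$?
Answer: $\frac{1}{1382} \approx 0.00072359$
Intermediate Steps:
$s{\left(z \right)} = 20 + z^{2}$ ($s{\left(z \right)} = z^{2} + 20 = 20 + z^{2}$)
$\frac{1}{s{\left(25 \right)} + 737} = \frac{1}{\left(20 + 25^{2}\right) + 737} = \frac{1}{\left(20 + 625\right) + 737} = \frac{1}{645 + 737} = \frac{1}{1382}$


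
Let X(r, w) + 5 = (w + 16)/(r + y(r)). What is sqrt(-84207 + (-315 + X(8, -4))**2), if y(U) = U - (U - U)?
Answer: 29*sqrt(337)/4 ≈ 133.09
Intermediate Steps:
y(U) = U (y(U) = U - 1*0 = U + 0 = U)
X(r, w) = -5 + (16 + w)/(2*r) (X(r, w) = -5 + (w + 16)/(r + r) = -5 + (16 + w)/((2*r)) = -5 + (16 + w)*(1/(2*r)) = -5 + (16 + w)/(2*r))
sqrt(-84207 + (-315 + X(8, -4))**2) = sqrt(-84207 + (-315 + (1/2)*(16 - 4 - 10*8)/8)**2) = sqrt(-84207 + (-315 + (1/2)*(1/8)*(16 - 4 - 80))**2) = sqrt(-84207 + (-315 + (1/2)*(1/8)*(-68))**2) = sqrt(-84207 + (-315 - 17/4)**2) = sqrt(-84207 + (-1277/4)**2) = sqrt(-84207 + 1630729/16) = sqrt(283417/16) = 29*sqrt(337)/4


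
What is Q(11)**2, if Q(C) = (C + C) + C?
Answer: 1089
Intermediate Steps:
Q(C) = 3*C (Q(C) = 2*C + C = 3*C)
Q(11)**2 = (3*11)**2 = 33**2 = 1089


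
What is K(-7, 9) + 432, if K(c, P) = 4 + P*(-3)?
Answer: 409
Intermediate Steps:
K(c, P) = 4 - 3*P
K(-7, 9) + 432 = (4 - 3*9) + 432 = (4 - 27) + 432 = -23 + 432 = 409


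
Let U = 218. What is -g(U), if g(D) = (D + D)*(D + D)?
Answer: -190096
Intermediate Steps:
g(D) = 4*D² (g(D) = (2*D)*(2*D) = 4*D²)
-g(U) = -4*218² = -4*47524 = -1*190096 = -190096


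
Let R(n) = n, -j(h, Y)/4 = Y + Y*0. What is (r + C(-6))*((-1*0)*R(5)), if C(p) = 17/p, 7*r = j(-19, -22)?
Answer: 0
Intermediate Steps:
j(h, Y) = -4*Y (j(h, Y) = -4*(Y + Y*0) = -4*(Y + 0) = -4*Y)
r = 88/7 (r = (-4*(-22))/7 = (1/7)*88 = 88/7 ≈ 12.571)
(r + C(-6))*((-1*0)*R(5)) = (88/7 + 17/(-6))*(-1*0*5) = (88/7 + 17*(-1/6))*(0*5) = (88/7 - 17/6)*0 = (409/42)*0 = 0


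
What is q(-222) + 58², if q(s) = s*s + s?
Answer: 52426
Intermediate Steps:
q(s) = s + s² (q(s) = s² + s = s + s²)
q(-222) + 58² = -222*(1 - 222) + 58² = -222*(-221) + 3364 = 49062 + 3364 = 52426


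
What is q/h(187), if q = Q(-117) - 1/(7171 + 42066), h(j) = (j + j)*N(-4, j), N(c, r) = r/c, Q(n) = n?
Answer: 11521460/1721768653 ≈ 0.0066916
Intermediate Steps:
h(j) = -j²/2 (h(j) = (j + j)*(j/(-4)) = (2*j)*(j*(-¼)) = (2*j)*(-j/4) = -j²/2)
q = -5760730/49237 (q = -117 - 1/(7171 + 42066) = -117 - 1/49237 = -5760730/49237 ≈ -117.00)
q/h(187) = -5760730/(49237*((-½*187²))) = -5760730/(49237*((-½*34969))) = -5760730/(49237*(-34969/2)) = -5760730/49237*(-2/34969) = 11521460/1721768653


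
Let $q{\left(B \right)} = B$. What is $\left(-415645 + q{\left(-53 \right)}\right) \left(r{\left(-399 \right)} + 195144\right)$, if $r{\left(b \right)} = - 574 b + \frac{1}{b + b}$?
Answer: $- \frac{23451440478497}{133} \approx -1.7633 \cdot 10^{11}$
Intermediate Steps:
$r{\left(b \right)} = \frac{1}{2 b} - 574 b$ ($r{\left(b \right)} = - 574 b + \frac{1}{2 b} = \frac{1}{2 b} - 574 b$)
$\left(-415645 + q{\left(-53 \right)}\right) \left(r{\left(-399 \right)} + 195144\right) = \left(-415645 - 53\right) \left(\left(\frac{1}{2 \left(-399\right)} - -229026\right) + 195144\right) = - 415698 \left(\left(\frac{1}{2} \left(- \frac{1}{399}\right) + 229026\right) + 195144\right) = - 415698 \left(\left(- \frac{1}{798} + 229026\right) + 195144\right) = - 415698 \left(\frac{182762747}{798} + 195144\right) = \left(-415698\right) \frac{338487659}{798} = - \frac{23451440478497}{133}$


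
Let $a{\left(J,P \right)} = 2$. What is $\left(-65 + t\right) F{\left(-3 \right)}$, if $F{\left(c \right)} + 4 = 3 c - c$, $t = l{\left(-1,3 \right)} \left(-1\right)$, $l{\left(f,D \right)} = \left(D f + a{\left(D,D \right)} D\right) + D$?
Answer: $710$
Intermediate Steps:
$l{\left(f,D \right)} = 3 D + D f$ ($l{\left(f,D \right)} = \left(D f + 2 D\right) + D = \left(2 D + D f\right) + D = 3 D + D f$)
$t = -6$ ($t = 3 \left(3 - 1\right) \left(-1\right) = 3 \cdot 2 \left(-1\right) = 6 \left(-1\right) = -6$)
$F{\left(c \right)} = -4 + 2 c$ ($F{\left(c \right)} = -4 + \left(3 c - c\right) = -4 + 2 c$)
$\left(-65 + t\right) F{\left(-3 \right)} = \left(-65 - 6\right) \left(-4 + 2 \left(-3\right)\right) = - 71 \left(-4 - 6\right) = \left(-71\right) \left(-10\right) = 710$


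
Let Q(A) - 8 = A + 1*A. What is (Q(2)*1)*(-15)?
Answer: -180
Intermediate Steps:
Q(A) = 8 + 2*A (Q(A) = 8 + (A + 1*A) = 8 + (A + A) = 8 + 2*A)
(Q(2)*1)*(-15) = ((8 + 2*2)*1)*(-15) = ((8 + 4)*1)*(-15) = (12*1)*(-15) = 12*(-15) = -180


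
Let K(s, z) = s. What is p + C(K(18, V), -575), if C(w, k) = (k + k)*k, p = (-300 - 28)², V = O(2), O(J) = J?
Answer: 768834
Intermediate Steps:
V = 2
p = 107584 (p = (-328)² = 107584)
C(w, k) = 2*k² (C(w, k) = (2*k)*k = 2*k²)
p + C(K(18, V), -575) = 107584 + 2*(-575)² = 107584 + 2*330625 = 107584 + 661250 = 768834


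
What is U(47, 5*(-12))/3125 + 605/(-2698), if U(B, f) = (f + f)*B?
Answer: -3421469/1686250 ≈ -2.0290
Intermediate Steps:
U(B, f) = 2*B*f (U(B, f) = (2*f)*B = 2*B*f)
U(47, 5*(-12))/3125 + 605/(-2698) = (2*47*(5*(-12)))/3125 + 605/(-2698) = (2*47*(-60))*(1/3125) + 605*(-1/2698) = -5640*1/3125 - 605/2698 = -1128/625 - 605/2698 = -3421469/1686250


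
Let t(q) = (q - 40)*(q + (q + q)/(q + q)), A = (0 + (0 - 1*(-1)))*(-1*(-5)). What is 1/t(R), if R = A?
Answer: -1/210 ≈ -0.0047619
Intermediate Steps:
A = 5 (A = (0 + (0 + 1))*5 = (0 + 1)*5 = 1*5 = 5)
R = 5
t(q) = (1 + q)*(-40 + q) (t(q) = (-40 + q)*(q + (2*q)/((2*q))) = (-40 + q)*(q + (2*q)*(1/(2*q))) = (-40 + q)*(q + 1) = (-40 + q)*(1 + q) = (1 + q)*(-40 + q))
1/t(R) = 1/(-40 + 5**2 - 39*5) = 1/(-40 + 25 - 195) = 1/(-210) = -1/210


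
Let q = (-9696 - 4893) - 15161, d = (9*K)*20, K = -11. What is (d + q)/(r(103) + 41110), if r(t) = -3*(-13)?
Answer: -31730/41149 ≈ -0.77110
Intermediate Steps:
r(t) = 39
d = -1980 (d = (9*(-11))*20 = -99*20 = -1980)
q = -29750 (q = -14589 - 15161 = -29750)
(d + q)/(r(103) + 41110) = (-1980 - 29750)/(39 + 41110) = -31730/41149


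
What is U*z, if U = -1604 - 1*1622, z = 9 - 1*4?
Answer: -16130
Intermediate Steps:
z = 5 (z = 9 - 4 = 5)
U = -3226 (U = -1604 - 1622 = -3226)
U*z = -3226*5 = -16130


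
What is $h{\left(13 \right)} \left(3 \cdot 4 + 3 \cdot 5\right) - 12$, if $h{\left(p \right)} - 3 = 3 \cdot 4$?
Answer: $393$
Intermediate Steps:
$h{\left(p \right)} = 15$ ($h{\left(p \right)} = 3 + 3 \cdot 4 = 3 + 12 = 15$)
$h{\left(13 \right)} \left(3 \cdot 4 + 3 \cdot 5\right) - 12 = 15 \left(3 \cdot 4 + 3 \cdot 5\right) - 12 = 15 \left(12 + 15\right) - 12 = 15 \cdot 27 - 12 = 405 - 12 = 393$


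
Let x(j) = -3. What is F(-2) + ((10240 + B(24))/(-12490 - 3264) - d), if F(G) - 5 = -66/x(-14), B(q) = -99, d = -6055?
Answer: 95805687/15754 ≈ 6081.4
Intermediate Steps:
F(G) = 27 (F(G) = 5 - 66/(-3) = 5 - 66*(-⅓) = 5 + 22 = 27)
F(-2) + ((10240 + B(24))/(-12490 - 3264) - d) = 27 + ((10240 - 99)/(-12490 - 3264) - 1*(-6055)) = 27 + (10141/(-15754) + 6055) = 27 + (10141*(-1/15754) + 6055) = 27 + (-10141/15754 + 6055) = 27 + 95380329/15754 = 95805687/15754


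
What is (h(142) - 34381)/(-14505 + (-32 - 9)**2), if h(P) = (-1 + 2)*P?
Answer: 34239/12824 ≈ 2.6699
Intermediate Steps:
h(P) = P (h(P) = 1*P = P)
(h(142) - 34381)/(-14505 + (-32 - 9)**2) = (142 - 34381)/(-14505 + (-32 - 9)**2) = -34239/(-14505 + (-41)**2) = -34239/(-14505 + 1681) = -34239/(-12824) = -34239*(-1/12824) = 34239/12824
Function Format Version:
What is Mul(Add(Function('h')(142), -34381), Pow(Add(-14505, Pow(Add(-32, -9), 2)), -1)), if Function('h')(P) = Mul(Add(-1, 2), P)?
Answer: Rational(34239, 12824) ≈ 2.6699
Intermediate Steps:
Function('h')(P) = P (Function('h')(P) = Mul(1, P) = P)
Mul(Add(Function('h')(142), -34381), Pow(Add(-14505, Pow(Add(-32, -9), 2)), -1)) = Mul(Add(142, -34381), Pow(Add(-14505, Pow(Add(-32, -9), 2)), -1)) = Mul(-34239, Pow(Add(-14505, Pow(-41, 2)), -1)) = Mul(-34239, Pow(Add(-14505, 1681), -1)) = Mul(-34239, Pow(-12824, -1)) = Mul(-34239, Rational(-1, 12824)) = Rational(34239, 12824)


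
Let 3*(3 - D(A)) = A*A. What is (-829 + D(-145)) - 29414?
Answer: -111745/3 ≈ -37248.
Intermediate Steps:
D(A) = 3 - A**2/3 (D(A) = 3 - A*A/3 = 3 - A**2/3)
(-829 + D(-145)) - 29414 = (-829 + (3 - 1/3*(-145)**2)) - 29414 = (-829 + (3 - 1/3*21025)) - 29414 = (-829 + (3 - 21025/3)) - 29414 = (-829 - 21016/3) - 29414 = -23503/3 - 29414 = -111745/3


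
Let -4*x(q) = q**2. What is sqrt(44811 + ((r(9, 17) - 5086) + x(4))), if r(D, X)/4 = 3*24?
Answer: sqrt(40009) ≈ 200.02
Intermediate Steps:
r(D, X) = 288 (r(D, X) = 4*(3*24) = 4*72 = 288)
x(q) = -q**2/4
sqrt(44811 + ((r(9, 17) - 5086) + x(4))) = sqrt(44811 + ((288 - 5086) - 1/4*4**2)) = sqrt(44811 + (-4798 - 1/4*16)) = sqrt(44811 + (-4798 - 4)) = sqrt(44811 - 4802) = sqrt(40009)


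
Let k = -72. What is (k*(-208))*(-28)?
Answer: -419328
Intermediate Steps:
(k*(-208))*(-28) = -72*(-208)*(-28) = 14976*(-28) = -419328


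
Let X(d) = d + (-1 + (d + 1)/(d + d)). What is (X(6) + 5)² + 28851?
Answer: 4170673/144 ≈ 28963.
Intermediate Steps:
X(d) = -1 + d + (1 + d)/(2*d) (X(d) = d + (-1 + (1 + d)/((2*d))) = d + (-1 + (1 + d)*(1/(2*d))) = d + (-1 + (1 + d)/(2*d)) = -1 + d + (1 + d)/(2*d))
(X(6) + 5)² + 28851 = ((-½ + 6 + (½)/6) + 5)² + 28851 = ((-½ + 6 + (½)*(⅙)) + 5)² + 28851 = ((-½ + 6 + 1/12) + 5)² + 28851 = (67/12 + 5)² + 28851 = (127/12)² + 28851 = 16129/144 + 28851 = 4170673/144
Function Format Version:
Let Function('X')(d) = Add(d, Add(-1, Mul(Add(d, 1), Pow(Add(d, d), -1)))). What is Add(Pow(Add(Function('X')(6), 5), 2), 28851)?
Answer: Rational(4170673, 144) ≈ 28963.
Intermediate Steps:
Function('X')(d) = Add(-1, d, Mul(Rational(1, 2), Pow(d, -1), Add(1, d))) (Function('X')(d) = Add(d, Add(-1, Mul(Add(1, d), Pow(Mul(2, d), -1)))) = Add(d, Add(-1, Mul(Add(1, d), Mul(Rational(1, 2), Pow(d, -1))))) = Add(d, Add(-1, Mul(Rational(1, 2), Pow(d, -1), Add(1, d)))) = Add(-1, d, Mul(Rational(1, 2), Pow(d, -1), Add(1, d))))
Add(Pow(Add(Function('X')(6), 5), 2), 28851) = Add(Pow(Add(Add(Rational(-1, 2), 6, Mul(Rational(1, 2), Pow(6, -1))), 5), 2), 28851) = Add(Pow(Add(Add(Rational(-1, 2), 6, Mul(Rational(1, 2), Rational(1, 6))), 5), 2), 28851) = Add(Pow(Add(Add(Rational(-1, 2), 6, Rational(1, 12)), 5), 2), 28851) = Add(Pow(Add(Rational(67, 12), 5), 2), 28851) = Add(Pow(Rational(127, 12), 2), 28851) = Add(Rational(16129, 144), 28851) = Rational(4170673, 144)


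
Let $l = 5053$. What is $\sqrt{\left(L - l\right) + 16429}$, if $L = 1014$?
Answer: $\sqrt{12390} \approx 111.31$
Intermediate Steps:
$\sqrt{\left(L - l\right) + 16429} = \sqrt{\left(1014 - 5053\right) + 16429} = \sqrt{-4039 + 16429} = \sqrt{12390}$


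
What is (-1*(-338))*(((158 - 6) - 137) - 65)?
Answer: -16900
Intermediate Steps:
(-1*(-338))*(((158 - 6) - 137) - 65) = 338*((152 - 137) - 65) = 338*(15 - 65) = 338*(-50) = -16900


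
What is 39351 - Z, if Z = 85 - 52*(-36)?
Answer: 37394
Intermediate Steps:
Z = 1957 (Z = 85 + 1872 = 1957)
39351 - Z = 39351 - 1*1957 = 39351 - 1957 = 37394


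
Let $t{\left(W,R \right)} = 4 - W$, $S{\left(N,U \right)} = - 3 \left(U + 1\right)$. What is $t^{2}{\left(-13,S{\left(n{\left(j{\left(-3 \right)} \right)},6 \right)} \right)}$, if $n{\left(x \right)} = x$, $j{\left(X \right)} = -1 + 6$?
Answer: $289$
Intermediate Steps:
$j{\left(X \right)} = 5$
$S{\left(N,U \right)} = -3 - 3 U$ ($S{\left(N,U \right)} = - 3 \left(1 + U\right) = -3 - 3 U$)
$t^{2}{\left(-13,S{\left(n{\left(j{\left(-3 \right)} \right)},6 \right)} \right)} = \left(4 - -13\right)^{2} = \left(4 + 13\right)^{2} = 17^{2} = 289$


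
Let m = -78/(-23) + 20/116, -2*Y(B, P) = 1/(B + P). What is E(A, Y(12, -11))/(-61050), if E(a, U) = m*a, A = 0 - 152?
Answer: 180652/20360175 ≈ 0.0088728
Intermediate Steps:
Y(B, P) = -1/(2*(B + P))
m = 2377/667 (m = -78*(-1/23) + 20*(1/116) = 78/23 + 5/29 = 2377/667 ≈ 3.5637)
A = -152
E(a, U) = 2377*a/667
E(A, Y(12, -11))/(-61050) = ((2377/667)*(-152))/(-61050) = -361304/667*(-1/61050) = 180652/20360175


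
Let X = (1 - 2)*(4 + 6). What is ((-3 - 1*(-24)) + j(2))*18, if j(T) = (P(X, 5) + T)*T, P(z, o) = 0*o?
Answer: 450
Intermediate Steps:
X = -10 (X = -1*10 = -10)
P(z, o) = 0
j(T) = T**2 (j(T) = (0 + T)*T = T*T = T**2)
((-3 - 1*(-24)) + j(2))*18 = ((-3 - 1*(-24)) + 2**2)*18 = ((-3 + 24) + 4)*18 = (21 + 4)*18 = 25*18 = 450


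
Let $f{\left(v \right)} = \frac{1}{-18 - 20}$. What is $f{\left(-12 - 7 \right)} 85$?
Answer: $- \frac{85}{38} \approx -2.2368$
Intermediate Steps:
$f{\left(v \right)} = - \frac{1}{38}$ ($f{\left(v \right)} = \frac{1}{-38} = - \frac{1}{38}$)
$f{\left(-12 - 7 \right)} 85 = \left(- \frac{1}{38}\right) 85 = - \frac{85}{38}$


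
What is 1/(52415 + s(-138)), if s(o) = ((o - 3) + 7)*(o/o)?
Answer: 1/52281 ≈ 1.9127e-5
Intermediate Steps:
s(o) = 4 + o (s(o) = ((-3 + o) + 7)*1 = (4 + o)*1 = 4 + o)
1/(52415 + s(-138)) = 1/(52415 + (4 - 138)) = 1/(52415 - 134) = 1/52281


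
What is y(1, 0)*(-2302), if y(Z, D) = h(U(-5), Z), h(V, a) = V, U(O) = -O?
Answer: -11510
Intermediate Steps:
y(Z, D) = 5 (y(Z, D) = -1*(-5) = 5)
y(1, 0)*(-2302) = 5*(-2302) = -11510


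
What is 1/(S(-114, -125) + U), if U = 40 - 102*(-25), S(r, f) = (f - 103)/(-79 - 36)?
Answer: 115/298078 ≈ 0.00038581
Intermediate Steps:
S(r, f) = 103/115 - f/115 (S(r, f) = (-103 + f)/(-115) = (-103 + f)*(-1/115) = 103/115 - f/115)
U = 2590 (U = 40 + 2550 = 2590)
1/(S(-114, -125) + U) = 1/((103/115 - 1/115*(-125)) + 2590) = 1/((103/115 + 25/23) + 2590) = 1/(228/115 + 2590) = 1/(298078/115) = 115/298078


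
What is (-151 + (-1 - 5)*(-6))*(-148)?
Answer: 17020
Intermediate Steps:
(-151 + (-1 - 5)*(-6))*(-148) = (-151 - 6*(-6))*(-148) = (-151 + 36)*(-148) = -115*(-148) = 17020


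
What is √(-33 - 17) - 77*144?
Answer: -11088 + 5*I*√2 ≈ -11088.0 + 7.0711*I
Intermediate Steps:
√(-33 - 17) - 77*144 = √(-50) - 11088 = 5*I*√2 - 11088 = -11088 + 5*I*√2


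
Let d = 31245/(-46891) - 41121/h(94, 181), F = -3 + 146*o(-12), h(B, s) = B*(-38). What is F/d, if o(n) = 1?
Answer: 23951735236/1816597671 ≈ 13.185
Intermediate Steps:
h(B, s) = -38*B
F = 143 (F = -3 + 146*1 = -3 + 146 = 143)
d = 1816597671/167494652 (d = 31245/(-46891) - 41121/((-38*94)) = 31245*(-1/46891) - 41121/(-3572) = -31245/46891 - 41121*(-1/3572) = -31245/46891 + 41121/3572 = 1816597671/167494652 ≈ 10.846)
F/d = 143/(1816597671/167494652) = 143*(167494652/1816597671) = 23951735236/1816597671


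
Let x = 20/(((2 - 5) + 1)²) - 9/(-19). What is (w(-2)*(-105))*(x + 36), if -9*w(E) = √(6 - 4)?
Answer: 27580*√2/57 ≈ 684.28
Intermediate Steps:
w(E) = -√2/9 (w(E) = -√(6 - 4)/9 = -√2/9)
x = 104/19 (x = 20/((-3 + 1)²) - 9*(-1/19) = 20/((-2)²) + 9/19 = 20/4 + 9/19 = 20*(¼) + 9/19 = 5 + 9/19 = 104/19 ≈ 5.4737)
(w(-2)*(-105))*(x + 36) = (-√2/9*(-105))*(104/19 + 36) = (35*√2/3)*(788/19) = 27580*√2/57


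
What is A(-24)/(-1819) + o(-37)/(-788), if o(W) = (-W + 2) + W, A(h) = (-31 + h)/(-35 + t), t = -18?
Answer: -118077/37984358 ≈ -0.0031086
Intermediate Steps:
A(h) = 31/53 - h/53 (A(h) = (-31 + h)/(-35 - 18) = (-31 + h)/(-53) = (-31 + h)*(-1/53) = 31/53 - h/53)
o(W) = 2 (o(W) = (2 - W) + W = 2)
A(-24)/(-1819) + o(-37)/(-788) = (31/53 - 1/53*(-24))/(-1819) + 2/(-788) = (31/53 + 24/53)*(-1/1819) + 2*(-1/788) = (55/53)*(-1/1819) - 1/394 = -55/96407 - 1/394 = -118077/37984358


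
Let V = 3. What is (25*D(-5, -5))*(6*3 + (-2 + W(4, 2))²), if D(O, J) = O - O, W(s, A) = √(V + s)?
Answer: 0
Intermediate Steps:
W(s, A) = √(3 + s)
D(O, J) = 0
(25*D(-5, -5))*(6*3 + (-2 + W(4, 2))²) = (25*0)*(6*3 + (-2 + √(3 + 4))²) = 0*(18 + (-2 + √7)²) = 0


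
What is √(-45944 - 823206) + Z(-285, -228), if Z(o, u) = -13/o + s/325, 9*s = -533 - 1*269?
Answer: -12703/55575 + 5*I*√34766 ≈ -0.22857 + 932.28*I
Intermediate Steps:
s = -802/9 (s = (-533 - 1*269)/9 = (-533 - 269)/9 = (⅑)*(-802) = -802/9 ≈ -89.111)
Z(o, u) = -802/2925 - 13/o (Z(o, u) = -13/o - 802/9/325 = -13/o - 802/9*1/325 = -13/o - 802/2925 = -802/2925 - 13/o)
√(-45944 - 823206) + Z(-285, -228) = √(-45944 - 823206) + (-802/2925 - 13/(-285)) = √(-869150) + (-802/2925 - 13*(-1/285)) = 5*I*√34766 + (-802/2925 + 13/285) = 5*I*√34766 - 12703/55575 = -12703/55575 + 5*I*√34766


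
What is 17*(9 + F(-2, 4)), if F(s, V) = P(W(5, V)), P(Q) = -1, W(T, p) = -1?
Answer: 136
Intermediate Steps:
F(s, V) = -1
17*(9 + F(-2, 4)) = 17*(9 - 1) = 17*8 = 136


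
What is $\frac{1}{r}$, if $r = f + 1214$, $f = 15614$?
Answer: $\frac{1}{16828} \approx 5.9425 \cdot 10^{-5}$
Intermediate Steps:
$r = 16828$ ($r = 15614 + 1214 = 16828$)
$\frac{1}{r} = \frac{1}{16828}$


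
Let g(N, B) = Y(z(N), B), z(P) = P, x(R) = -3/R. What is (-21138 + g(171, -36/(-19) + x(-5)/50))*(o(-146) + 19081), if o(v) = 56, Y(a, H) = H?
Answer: -1921286729691/4750 ≈ -4.0448e+8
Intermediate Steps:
g(N, B) = B
(-21138 + g(171, -36/(-19) + x(-5)/50))*(o(-146) + 19081) = (-21138 + (-36/(-19) - 3/(-5)/50))*(56 + 19081) = (-21138 + (-36*(-1/19) - 3*(-1/5)*(1/50)))*19137 = (-21138 + (36/19 + (3/5)*(1/50)))*19137 = (-21138 + (36/19 + 3/250))*19137 = (-21138 + 9057/4750)*19137 = -100396443/4750*19137 = -1921286729691/4750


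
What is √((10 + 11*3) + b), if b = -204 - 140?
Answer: I*√301 ≈ 17.349*I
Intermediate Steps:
b = -344
√((10 + 11*3) + b) = √((10 + 11*3) - 344) = √((10 + 33) - 344) = √(43 - 344) = √(-301) = I*√301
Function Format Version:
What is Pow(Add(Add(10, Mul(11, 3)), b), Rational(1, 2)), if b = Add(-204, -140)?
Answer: Mul(I, Pow(301, Rational(1, 2))) ≈ Mul(17.349, I)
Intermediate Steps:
b = -344
Pow(Add(Add(10, Mul(11, 3)), b), Rational(1, 2)) = Pow(Add(Add(10, Mul(11, 3)), -344), Rational(1, 2)) = Pow(Add(Add(10, 33), -344), Rational(1, 2)) = Pow(Add(43, -344), Rational(1, 2)) = Pow(-301, Rational(1, 2)) = Mul(I, Pow(301, Rational(1, 2)))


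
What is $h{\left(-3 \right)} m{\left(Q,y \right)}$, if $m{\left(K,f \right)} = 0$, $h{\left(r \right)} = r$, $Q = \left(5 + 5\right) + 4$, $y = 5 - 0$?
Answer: $0$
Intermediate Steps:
$y = 5$ ($y = 5 + 0 = 5$)
$Q = 14$ ($Q = 10 + 4 = 14$)
$h{\left(-3 \right)} m{\left(Q,y \right)} = \left(-3\right) 0 = 0$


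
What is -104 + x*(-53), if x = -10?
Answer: 426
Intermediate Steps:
-104 + x*(-53) = -104 - 10*(-53) = -104 + 530 = 426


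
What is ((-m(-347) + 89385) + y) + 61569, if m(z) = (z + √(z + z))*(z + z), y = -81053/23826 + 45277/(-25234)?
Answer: -1227991658695/13664211 + 694*I*√694 ≈ -89869.0 + 18283.0*I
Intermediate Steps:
y = -71001391/13664211 (y = -81053*1/23826 + 45277*(-1/25234) = -81053/23826 - 45277/25234 = -71001391/13664211 ≈ -5.1962)
m(z) = 2*z*(z + √2*√z) (m(z) = (z + √(2*z))*(2*z) = (z + √2*√z)*(2*z) = 2*z*(z + √2*√z))
((-m(-347) + 89385) + y) + 61569 = ((-(2*(-347)² + 2*√2*(-347)^(3/2)) + 89385) - 71001391/13664211) + 61569 = ((-(2*120409 + 2*√2*(-347*I*√347)) + 89385) - 71001391/13664211) + 61569 = ((-(240818 - 694*I*√694) + 89385) - 71001391/13664211) + 61569 = (((-240818 + 694*I*√694) + 89385) - 71001391/13664211) + 61569 = ((-151433 + 694*I*√694) - 71001391/13664211) + 61569 = (-2069283465754/13664211 + 694*I*√694) + 61569 = -1227991658695/13664211 + 694*I*√694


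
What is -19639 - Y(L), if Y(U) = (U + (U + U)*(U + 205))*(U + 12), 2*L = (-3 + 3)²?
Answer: -19639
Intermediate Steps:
L = 0 (L = (-3 + 3)²/2 = (½)*0² = (½)*0 = 0)
Y(U) = (12 + U)*(U + 2*U*(205 + U)) (Y(U) = (U + (2*U)*(205 + U))*(12 + U) = (U + 2*U*(205 + U))*(12 + U) = (12 + U)*(U + 2*U*(205 + U)))
-19639 - Y(L) = -19639 - 0*(4932 + 2*0² + 435*0) = -19639 - 0*(4932 + 2*0 + 0) = -19639 - 0*(4932 + 0 + 0) = -19639 - 0*4932 = -19639 - 1*0 = -19639 + 0 = -19639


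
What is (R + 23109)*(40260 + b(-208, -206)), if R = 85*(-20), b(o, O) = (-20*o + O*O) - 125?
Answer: 1856823979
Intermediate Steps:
b(o, O) = -125 + O² - 20*o (b(o, O) = (-20*o + O²) - 125 = (O² - 20*o) - 125 = -125 + O² - 20*o)
R = -1700
(R + 23109)*(40260 + b(-208, -206)) = (-1700 + 23109)*(40260 + (-125 + (-206)² - 20*(-208))) = 21409*(40260 + (-125 + 42436 + 4160)) = 21409*(40260 + 46471) = 21409*86731 = 1856823979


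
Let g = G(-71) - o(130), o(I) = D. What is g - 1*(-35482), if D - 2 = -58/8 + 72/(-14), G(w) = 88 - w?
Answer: 998239/28 ≈ 35651.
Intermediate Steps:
D = -291/28 (D = 2 + (-58/8 + 72/(-14)) = 2 + (-58*⅛ + 72*(-1/14)) = 2 + (-29/4 - 36/7) = 2 - 347/28 = -291/28 ≈ -10.393)
o(I) = -291/28
g = 4743/28 (g = (88 - 1*(-71)) - 1*(-291/28) = (88 + 71) + 291/28 = 159 + 291/28 = 4743/28 ≈ 169.39)
g - 1*(-35482) = 4743/28 - 1*(-35482) = 4743/28 + 35482 = 998239/28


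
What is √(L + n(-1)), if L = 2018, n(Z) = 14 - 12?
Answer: 2*√505 ≈ 44.944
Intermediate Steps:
n(Z) = 2
√(L + n(-1)) = √(2018 + 2) = √2020 = 2*√505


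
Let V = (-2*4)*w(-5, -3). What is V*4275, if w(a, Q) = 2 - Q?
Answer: -171000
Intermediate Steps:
V = -40 (V = (-2*4)*(2 - 1*(-3)) = -8*(2 + 3) = -8*5 = -40)
V*4275 = -40*4275 = -171000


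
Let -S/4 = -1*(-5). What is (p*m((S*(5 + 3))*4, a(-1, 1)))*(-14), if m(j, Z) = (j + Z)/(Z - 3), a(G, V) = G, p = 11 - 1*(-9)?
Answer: -44870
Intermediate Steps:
S = -20 (S = -(-4)*(-5) = -4*5 = -20)
p = 20 (p = 11 + 9 = 20)
m(j, Z) = (Z + j)/(-3 + Z)
(p*m((S*(5 + 3))*4, a(-1, 1)))*(-14) = (20*((-1 - 20*(5 + 3)*4)/(-3 - 1)))*(-14) = (20*((-1 - 20*8*4)/(-4)))*(-14) = (20*(-(-1 - 160*4)/4))*(-14) = (20*(-(-1 - 640)/4))*(-14) = (20*(-¼*(-641)))*(-14) = (20*(641/4))*(-14) = 3205*(-14) = -44870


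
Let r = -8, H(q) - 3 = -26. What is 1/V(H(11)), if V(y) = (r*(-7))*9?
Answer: 1/504 ≈ 0.0019841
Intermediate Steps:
H(q) = -23 (H(q) = 3 - 26 = -23)
V(y) = 504 (V(y) = -8*(-7)*9 = 56*9 = 504)
1/V(H(11)) = 1/504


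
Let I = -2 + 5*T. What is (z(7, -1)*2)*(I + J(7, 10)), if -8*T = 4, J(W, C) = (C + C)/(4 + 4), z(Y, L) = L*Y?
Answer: 28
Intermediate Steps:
J(W, C) = C/4 (J(W, C) = (2*C)/8 = (2*C)*(⅛) = C/4)
T = -½ (T = -⅛*4 = -½ ≈ -0.50000)
I = -9/2 (I = -2 + 5*(-½) = -2 - 5/2 = -9/2 ≈ -4.5000)
(z(7, -1)*2)*(I + J(7, 10)) = (-1*7*2)*(-9/2 + (¼)*10) = (-7*2)*(-9/2 + 5/2) = -14*(-2) = 28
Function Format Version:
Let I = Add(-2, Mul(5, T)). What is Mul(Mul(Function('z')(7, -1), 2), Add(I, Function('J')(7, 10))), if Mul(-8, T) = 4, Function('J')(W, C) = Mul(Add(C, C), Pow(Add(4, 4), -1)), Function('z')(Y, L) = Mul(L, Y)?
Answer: 28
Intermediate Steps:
Function('J')(W, C) = Mul(Rational(1, 4), C) (Function('J')(W, C) = Mul(Mul(2, C), Pow(8, -1)) = Mul(Mul(2, C), Rational(1, 8)) = Mul(Rational(1, 4), C))
T = Rational(-1, 2) (T = Mul(Rational(-1, 8), 4) = Rational(-1, 2) ≈ -0.50000)
I = Rational(-9, 2) (I = Add(-2, Mul(5, Rational(-1, 2))) = Add(-2, Rational(-5, 2)) = Rational(-9, 2) ≈ -4.5000)
Mul(Mul(Function('z')(7, -1), 2), Add(I, Function('J')(7, 10))) = Mul(Mul(Mul(-1, 7), 2), Add(Rational(-9, 2), Mul(Rational(1, 4), 10))) = Mul(Mul(-7, 2), Add(Rational(-9, 2), Rational(5, 2))) = Mul(-14, -2) = 28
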